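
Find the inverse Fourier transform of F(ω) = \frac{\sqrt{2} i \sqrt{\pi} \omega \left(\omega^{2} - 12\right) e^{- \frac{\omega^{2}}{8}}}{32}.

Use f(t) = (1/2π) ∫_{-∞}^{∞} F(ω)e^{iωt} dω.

f(t) = 4 t^{3} e^{- 2 t^{2}}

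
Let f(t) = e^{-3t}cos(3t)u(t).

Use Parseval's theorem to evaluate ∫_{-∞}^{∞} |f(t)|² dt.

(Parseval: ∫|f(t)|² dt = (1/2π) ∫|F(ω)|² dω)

∫|f(t)|² dt = \frac{1}{8}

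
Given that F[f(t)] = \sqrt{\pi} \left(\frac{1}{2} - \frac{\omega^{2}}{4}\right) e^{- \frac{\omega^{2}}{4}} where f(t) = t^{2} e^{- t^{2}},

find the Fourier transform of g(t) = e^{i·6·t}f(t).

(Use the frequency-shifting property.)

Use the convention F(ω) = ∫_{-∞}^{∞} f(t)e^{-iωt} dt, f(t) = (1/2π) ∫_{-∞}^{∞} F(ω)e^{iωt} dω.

F[g](ω) = \frac{\sqrt{\pi} \left(2 - \left(\omega - 6\right)^{2}\right) e^{- \frac{\left(\omega - 6\right)^{2}}{4}}}{4}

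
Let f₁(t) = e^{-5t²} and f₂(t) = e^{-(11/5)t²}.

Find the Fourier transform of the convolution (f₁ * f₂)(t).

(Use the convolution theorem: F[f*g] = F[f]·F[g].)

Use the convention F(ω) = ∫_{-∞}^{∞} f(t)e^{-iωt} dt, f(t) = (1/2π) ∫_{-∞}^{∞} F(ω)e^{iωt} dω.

F[f₁*f₂](ω) = \frac{\sqrt{11} \pi e^{- \frac{9 \omega^{2}}{55}}}{11}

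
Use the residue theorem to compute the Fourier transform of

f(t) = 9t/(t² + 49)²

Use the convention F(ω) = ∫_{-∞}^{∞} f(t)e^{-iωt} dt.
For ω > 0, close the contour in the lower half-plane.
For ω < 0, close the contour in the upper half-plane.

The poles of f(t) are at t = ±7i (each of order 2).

Let g(z) = f(z)e^{-iωz}; for large |z| the factor e^{-iωz} decays in the lower half-plane when ω > 0 and in the upper half-plane when ω < 0.

Case ω > 0 (lower half-plane, clockwise contour ⇒ F(ω) = -2πi·ΣRes):
  Res_{z = - 7 i} g(z) = \frac{9 \omega e^{- 7 \omega}}{28} (pole of order 2)
  F(ω) = -2πi·ΣRes = - \frac{9 i \pi \omega e^{- 7 \omega}}{14}

Case ω < 0 (upper half-plane, counterclockwise contour ⇒ F(ω) = +2πi·ΣRes):
  Res_{z = 7 i} g(z) = - \frac{9 \omega e^{7 \omega}}{28} (pole of order 2)
  F(ω) = 2πi·ΣRes = - \frac{9 i \pi \omega e^{7 \omega}}{14}

Both cases combine into a single formula in |ω|:

F(ω) = - \frac{9 i \pi \omega e^{- 7 \left|{\omega}\right|}}{14}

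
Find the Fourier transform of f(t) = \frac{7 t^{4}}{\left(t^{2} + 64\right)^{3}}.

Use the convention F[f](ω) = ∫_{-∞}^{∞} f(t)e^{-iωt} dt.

F(ω) = \frac{7 \pi \left(64 \omega^{2} - 40 \left|{\omega}\right| + 3\right) e^{- 8 \left|{\omega}\right|}}{64}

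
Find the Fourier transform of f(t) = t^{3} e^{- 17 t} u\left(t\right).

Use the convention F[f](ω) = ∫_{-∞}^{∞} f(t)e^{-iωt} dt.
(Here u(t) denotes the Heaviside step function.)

F(ω) = \frac{6}{\left(i \omega + 17\right)^{4}}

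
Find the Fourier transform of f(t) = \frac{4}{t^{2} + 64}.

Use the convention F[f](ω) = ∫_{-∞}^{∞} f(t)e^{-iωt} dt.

F(ω) = \frac{\pi e^{- 8 \left|{\omega}\right|}}{2}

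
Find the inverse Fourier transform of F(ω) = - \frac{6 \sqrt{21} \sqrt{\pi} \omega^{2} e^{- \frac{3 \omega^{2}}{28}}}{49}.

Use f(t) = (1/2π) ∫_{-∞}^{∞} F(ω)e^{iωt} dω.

f(t) = 2 \left(\frac{28 t^{2}}{3} - 2\right) e^{- \frac{7 t^{2}}{3}}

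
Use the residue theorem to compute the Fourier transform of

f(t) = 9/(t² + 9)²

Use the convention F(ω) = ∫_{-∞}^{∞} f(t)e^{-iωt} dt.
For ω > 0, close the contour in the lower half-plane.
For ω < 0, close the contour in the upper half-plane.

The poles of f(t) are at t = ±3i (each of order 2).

Let g(z) = f(z)e^{-iωz}; for large |z| the factor e^{-iωz} decays in the lower half-plane when ω > 0 and in the upper half-plane when ω < 0.

Case ω > 0 (lower half-plane, clockwise contour ⇒ F(ω) = -2πi·ΣRes):
  Res_{z = - 3 i} g(z) = \frac{i \left(3 \omega + 1\right) e^{- 3 \omega}}{12} (pole of order 2)
  F(ω) = -2πi·ΣRes = \frac{\pi \left(3 \omega + 1\right) e^{- 3 \omega}}{6}

Case ω < 0 (upper half-plane, counterclockwise contour ⇒ F(ω) = +2πi·ΣRes):
  Res_{z = 3 i} g(z) = \frac{i \left(3 \omega - 1\right) e^{3 \omega}}{12} (pole of order 2)
  F(ω) = 2πi·ΣRes = \frac{\pi \left(1 - 3 \omega\right) e^{3 \omega}}{6}

Both cases combine into a single formula in |ω|:

F(ω) = \frac{\pi \left(3 \left|{\omega}\right| + 1\right) e^{- 3 \left|{\omega}\right|}}{6}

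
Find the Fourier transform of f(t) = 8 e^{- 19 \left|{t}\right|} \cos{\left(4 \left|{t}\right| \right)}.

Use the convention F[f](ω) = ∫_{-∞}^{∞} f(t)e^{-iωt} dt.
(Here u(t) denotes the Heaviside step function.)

F(ω) = \frac{304 \left(\omega^{2} + 377\right)}{\omega^{4} + 690 \omega^{2} + 142129}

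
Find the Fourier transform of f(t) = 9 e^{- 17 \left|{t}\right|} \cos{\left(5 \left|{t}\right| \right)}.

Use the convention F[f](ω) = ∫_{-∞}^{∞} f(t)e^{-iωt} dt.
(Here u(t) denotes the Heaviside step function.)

F(ω) = \frac{306 \left(\omega^{2} + 314\right)}{\omega^{4} + 528 \omega^{2} + 98596}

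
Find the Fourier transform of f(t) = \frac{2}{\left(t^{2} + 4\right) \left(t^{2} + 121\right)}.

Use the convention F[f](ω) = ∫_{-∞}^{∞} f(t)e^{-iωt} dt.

F(ω) = \frac{\pi \left(11 e^{9 \left|{\omega}\right|} - 2\right) e^{- 11 \left|{\omega}\right|}}{1287}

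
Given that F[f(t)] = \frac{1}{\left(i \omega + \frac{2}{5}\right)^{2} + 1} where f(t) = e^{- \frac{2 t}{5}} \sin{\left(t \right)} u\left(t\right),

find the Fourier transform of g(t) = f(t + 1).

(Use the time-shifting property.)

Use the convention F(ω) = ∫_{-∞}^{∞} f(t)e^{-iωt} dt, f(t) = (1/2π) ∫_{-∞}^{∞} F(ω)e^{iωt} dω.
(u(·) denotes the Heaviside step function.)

F[g](ω) = \frac{25 e^{i \omega}}{\left(5 i \omega + 2\right)^{2} + 25}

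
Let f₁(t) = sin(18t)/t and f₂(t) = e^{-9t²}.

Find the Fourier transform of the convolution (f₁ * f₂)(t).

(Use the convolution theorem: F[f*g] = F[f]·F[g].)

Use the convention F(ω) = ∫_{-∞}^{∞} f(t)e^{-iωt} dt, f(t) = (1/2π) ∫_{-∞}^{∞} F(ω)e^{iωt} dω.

F[f₁*f₂](ω) = \begin{cases} \frac{\pi^{\frac{3}{2}} e^{- \frac{\omega^{2}}{36}}}{3} & \text{for}\: \omega > -18 \wedge \omega < 18 \\0 & \text{otherwise} \end{cases}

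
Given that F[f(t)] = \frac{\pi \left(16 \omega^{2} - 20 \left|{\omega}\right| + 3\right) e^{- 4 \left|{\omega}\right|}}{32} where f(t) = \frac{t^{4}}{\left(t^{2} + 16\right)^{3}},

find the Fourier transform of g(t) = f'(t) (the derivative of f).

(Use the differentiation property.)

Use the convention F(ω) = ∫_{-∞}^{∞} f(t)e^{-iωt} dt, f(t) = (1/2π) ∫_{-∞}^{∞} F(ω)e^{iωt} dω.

F[g](ω) = \frac{i \pi \omega \left(16 \omega^{2} - 20 \left|{\omega}\right| + 3\right) e^{- 4 \left|{\omega}\right|}}{32}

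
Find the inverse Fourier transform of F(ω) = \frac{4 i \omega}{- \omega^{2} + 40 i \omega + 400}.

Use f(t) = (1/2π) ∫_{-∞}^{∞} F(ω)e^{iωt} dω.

f(t) = 4 \left(1 - 20 t\right) e^{- 20 t} u\left(t\right)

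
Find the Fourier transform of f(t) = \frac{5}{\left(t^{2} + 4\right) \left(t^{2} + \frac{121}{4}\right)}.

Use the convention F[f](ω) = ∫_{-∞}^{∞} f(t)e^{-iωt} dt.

F(ω) = \frac{2 \pi e^{- 2 \left|{\omega}\right|}}{21} - \frac{8 \pi e^{- \frac{11 \left|{\omega}\right|}{2}}}{231}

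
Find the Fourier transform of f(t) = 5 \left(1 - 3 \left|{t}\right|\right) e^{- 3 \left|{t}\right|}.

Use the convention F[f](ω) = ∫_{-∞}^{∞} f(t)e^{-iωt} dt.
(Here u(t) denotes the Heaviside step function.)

F(ω) = \frac{60 \omega^{2}}{\left(\omega^{2} + 9\right)^{2}}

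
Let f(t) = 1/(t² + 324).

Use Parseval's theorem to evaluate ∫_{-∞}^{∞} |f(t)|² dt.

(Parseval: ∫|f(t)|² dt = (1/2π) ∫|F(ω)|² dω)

∫|f(t)|² dt = \frac{\pi}{11664}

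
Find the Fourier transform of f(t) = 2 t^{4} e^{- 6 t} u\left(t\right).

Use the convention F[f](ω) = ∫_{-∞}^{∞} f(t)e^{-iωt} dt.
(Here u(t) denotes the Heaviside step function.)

F(ω) = \frac{48}{\left(i \omega + 6\right)^{5}}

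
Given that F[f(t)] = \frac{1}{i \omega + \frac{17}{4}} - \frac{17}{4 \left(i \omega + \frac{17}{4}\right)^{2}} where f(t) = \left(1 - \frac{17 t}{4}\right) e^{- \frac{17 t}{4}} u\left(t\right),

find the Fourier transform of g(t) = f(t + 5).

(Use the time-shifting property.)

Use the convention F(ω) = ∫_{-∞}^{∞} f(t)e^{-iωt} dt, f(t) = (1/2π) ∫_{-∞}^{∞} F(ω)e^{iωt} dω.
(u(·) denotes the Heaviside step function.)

F[g](ω) = \frac{16 i \omega e^{5 i \omega}}{- 16 \omega^{2} + 136 i \omega + 289}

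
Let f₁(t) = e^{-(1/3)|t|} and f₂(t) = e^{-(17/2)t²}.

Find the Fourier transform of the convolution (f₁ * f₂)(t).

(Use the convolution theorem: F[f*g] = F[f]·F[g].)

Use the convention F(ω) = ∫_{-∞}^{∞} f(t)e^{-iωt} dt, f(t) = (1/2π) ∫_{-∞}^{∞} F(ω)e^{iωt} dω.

F[f₁*f₂](ω) = \frac{6 \sqrt{34} \sqrt{\pi} e^{- \frac{\omega^{2}}{34}}}{17 \left(9 \omega^{2} + 1\right)}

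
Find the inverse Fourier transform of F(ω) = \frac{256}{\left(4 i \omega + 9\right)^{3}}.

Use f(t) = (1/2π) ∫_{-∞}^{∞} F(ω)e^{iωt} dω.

f(t) = 2 t^{2} e^{- \frac{9 t}{4}} u\left(t\right)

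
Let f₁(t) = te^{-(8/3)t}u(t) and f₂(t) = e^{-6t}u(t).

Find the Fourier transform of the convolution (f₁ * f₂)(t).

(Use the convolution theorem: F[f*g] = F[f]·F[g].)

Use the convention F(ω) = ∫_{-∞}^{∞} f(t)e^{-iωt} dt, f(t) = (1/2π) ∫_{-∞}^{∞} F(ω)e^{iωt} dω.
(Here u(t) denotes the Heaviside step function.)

F[f₁*f₂](ω) = \frac{9}{\left(i \omega + 6\right) \left(3 i \omega + 8\right)^{2}}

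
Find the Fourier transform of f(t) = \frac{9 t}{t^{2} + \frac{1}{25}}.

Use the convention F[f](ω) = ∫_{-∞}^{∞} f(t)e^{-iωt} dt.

F(ω) = - 9 i \pi e^{- \frac{\left|{\omega}\right|}{5}} \operatorname{sign}{\left(\omega \right)}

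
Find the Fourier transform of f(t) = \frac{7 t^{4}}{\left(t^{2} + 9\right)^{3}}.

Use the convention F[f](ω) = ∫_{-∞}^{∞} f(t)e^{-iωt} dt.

F(ω) = \frac{7 \pi \left(3 \omega^{2} - 5 \left|{\omega}\right| + 1\right) e^{- 3 \left|{\omega}\right|}}{8}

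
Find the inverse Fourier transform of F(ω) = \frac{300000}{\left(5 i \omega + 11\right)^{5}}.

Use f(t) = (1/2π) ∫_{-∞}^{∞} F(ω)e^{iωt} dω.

f(t) = 4 t^{4} e^{- \frac{11 t}{5}} u\left(t\right)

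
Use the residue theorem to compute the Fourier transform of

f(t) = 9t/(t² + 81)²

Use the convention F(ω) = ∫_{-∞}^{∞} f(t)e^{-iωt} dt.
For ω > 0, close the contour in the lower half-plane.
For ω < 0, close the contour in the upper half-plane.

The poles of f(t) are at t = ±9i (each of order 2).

Let g(z) = f(z)e^{-iωz}; for large |z| the factor e^{-iωz} decays in the lower half-plane when ω > 0 and in the upper half-plane when ω < 0.

Case ω > 0 (lower half-plane, clockwise contour ⇒ F(ω) = -2πi·ΣRes):
  Res_{z = - 9 i} g(z) = \frac{\omega e^{- 9 \omega}}{4} (pole of order 2)
  F(ω) = -2πi·ΣRes = - \frac{i \pi \omega e^{- 9 \omega}}{2}

Case ω < 0 (upper half-plane, counterclockwise contour ⇒ F(ω) = +2πi·ΣRes):
  Res_{z = 9 i} g(z) = - \frac{\omega e^{9 \omega}}{4} (pole of order 2)
  F(ω) = 2πi·ΣRes = - \frac{i \pi \omega e^{9 \omega}}{2}

Both cases combine into a single formula in |ω|:

F(ω) = - \frac{i \pi \omega e^{- 9 \left|{\omega}\right|}}{2}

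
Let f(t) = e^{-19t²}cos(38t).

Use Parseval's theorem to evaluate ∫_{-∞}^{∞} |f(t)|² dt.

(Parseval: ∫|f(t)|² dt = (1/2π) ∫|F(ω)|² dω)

∫|f(t)|² dt = \frac{\sqrt{38} \sqrt{\pi} \left(1 + e^{38}\right)}{76 e^{38}}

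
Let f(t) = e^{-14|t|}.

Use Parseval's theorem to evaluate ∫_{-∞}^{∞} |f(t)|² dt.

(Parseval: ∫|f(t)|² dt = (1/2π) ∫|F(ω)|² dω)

∫|f(t)|² dt = \frac{1}{14}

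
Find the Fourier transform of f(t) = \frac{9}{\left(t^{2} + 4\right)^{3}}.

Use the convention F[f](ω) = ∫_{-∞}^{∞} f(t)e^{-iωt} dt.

F(ω) = \frac{9 \pi \left(4 \omega^{2} + 6 \left|{\omega}\right| + 3\right) e^{- 2 \left|{\omega}\right|}}{256}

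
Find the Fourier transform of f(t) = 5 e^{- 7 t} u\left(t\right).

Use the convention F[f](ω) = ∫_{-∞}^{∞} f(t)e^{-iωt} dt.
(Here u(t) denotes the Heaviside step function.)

F(ω) = \frac{5}{i \omega + 7}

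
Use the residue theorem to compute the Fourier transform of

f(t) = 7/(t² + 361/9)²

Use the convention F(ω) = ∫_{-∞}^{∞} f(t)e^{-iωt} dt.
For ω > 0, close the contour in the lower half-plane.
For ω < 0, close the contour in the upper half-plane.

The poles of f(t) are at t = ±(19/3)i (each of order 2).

Let g(z) = f(z)e^{-iωz}; for large |z| the factor e^{-iωz} decays in the lower half-plane when ω > 0 and in the upper half-plane when ω < 0.

Case ω > 0 (lower half-plane, clockwise contour ⇒ F(ω) = -2πi·ΣRes):
  Res_{z = - \frac{19 i}{3}} g(z) = \frac{63 i \left(19 \omega + 3\right) e^{- \frac{19 \omega}{3}}}{27436} (pole of order 2)
  F(ω) = -2πi·ΣRes = \frac{63 \pi \left(19 \omega + 3\right) e^{- \frac{19 \omega}{3}}}{13718}

Case ω < 0 (upper half-plane, counterclockwise contour ⇒ F(ω) = +2πi·ΣRes):
  Res_{z = \frac{19 i}{3}} g(z) = \frac{63 i \left(19 \omega - 3\right) e^{\frac{19 \omega}{3}}}{27436} (pole of order 2)
  F(ω) = 2πi·ΣRes = \frac{63 \pi \left(3 - 19 \omega\right) e^{\frac{19 \omega}{3}}}{13718}

Both cases combine into a single formula in |ω|:

F(ω) = \frac{63 \pi \left(19 \left|{\omega}\right| + 3\right) e^{- \frac{19 \left|{\omega}\right|}{3}}}{13718}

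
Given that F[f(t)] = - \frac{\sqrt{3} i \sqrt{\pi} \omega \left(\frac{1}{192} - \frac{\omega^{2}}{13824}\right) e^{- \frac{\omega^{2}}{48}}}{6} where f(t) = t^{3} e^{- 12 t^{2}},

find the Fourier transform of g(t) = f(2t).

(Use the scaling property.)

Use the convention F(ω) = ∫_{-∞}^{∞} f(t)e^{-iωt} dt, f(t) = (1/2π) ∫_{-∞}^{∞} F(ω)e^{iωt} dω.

F[g](ω) = \frac{\sqrt{3} i \sqrt{\pi} \omega \left(\omega^{2} - 288\right) e^{- \frac{\omega^{2}}{192}}}{1327104}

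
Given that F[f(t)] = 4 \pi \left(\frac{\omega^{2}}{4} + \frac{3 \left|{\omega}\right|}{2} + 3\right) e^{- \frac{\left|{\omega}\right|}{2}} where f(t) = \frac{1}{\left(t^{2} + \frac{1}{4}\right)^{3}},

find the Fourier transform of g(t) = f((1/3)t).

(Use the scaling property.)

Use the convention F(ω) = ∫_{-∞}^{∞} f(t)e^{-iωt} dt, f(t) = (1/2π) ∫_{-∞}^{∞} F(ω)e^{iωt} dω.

F[g](ω) = 9 \pi \left(3 \omega^{2} + 6 \left|{\omega}\right| + 4\right) e^{- \frac{3 \left|{\omega}\right|}{2}}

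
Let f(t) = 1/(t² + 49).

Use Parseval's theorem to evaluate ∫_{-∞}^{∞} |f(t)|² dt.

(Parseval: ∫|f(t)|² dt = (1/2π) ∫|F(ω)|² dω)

∫|f(t)|² dt = \frac{\pi}{686}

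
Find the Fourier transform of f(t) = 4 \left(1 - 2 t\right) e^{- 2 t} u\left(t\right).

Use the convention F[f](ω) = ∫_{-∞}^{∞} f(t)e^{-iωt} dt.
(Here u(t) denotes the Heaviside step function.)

F(ω) = \frac{4 i \omega}{- \omega^{2} + 4 i \omega + 4}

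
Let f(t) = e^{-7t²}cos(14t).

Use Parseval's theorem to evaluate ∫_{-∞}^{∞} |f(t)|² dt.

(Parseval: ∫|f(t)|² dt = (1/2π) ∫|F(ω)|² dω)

∫|f(t)|² dt = \frac{\sqrt{14} \sqrt{\pi} \left(1 + e^{14}\right)}{28 e^{14}}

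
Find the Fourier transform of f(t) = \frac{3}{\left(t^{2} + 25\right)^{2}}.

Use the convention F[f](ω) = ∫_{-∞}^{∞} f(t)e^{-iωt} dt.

F(ω) = \frac{3 \pi \left(5 \left|{\omega}\right| + 1\right) e^{- 5 \left|{\omega}\right|}}{250}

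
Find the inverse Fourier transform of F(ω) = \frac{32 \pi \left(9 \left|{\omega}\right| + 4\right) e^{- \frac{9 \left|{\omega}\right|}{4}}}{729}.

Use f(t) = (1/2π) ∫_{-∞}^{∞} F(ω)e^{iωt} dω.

f(t) = \frac{4}{\left(t^{2} + \frac{81}{16}\right)^{2}}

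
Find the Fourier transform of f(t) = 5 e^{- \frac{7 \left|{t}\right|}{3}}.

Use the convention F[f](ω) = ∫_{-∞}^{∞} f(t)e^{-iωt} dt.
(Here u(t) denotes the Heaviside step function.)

F(ω) = \frac{210}{9 \omega^{2} + 49}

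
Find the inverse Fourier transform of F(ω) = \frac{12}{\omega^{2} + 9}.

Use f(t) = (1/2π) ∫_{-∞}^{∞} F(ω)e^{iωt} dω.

f(t) = 2 e^{- 3 \left|{t}\right|}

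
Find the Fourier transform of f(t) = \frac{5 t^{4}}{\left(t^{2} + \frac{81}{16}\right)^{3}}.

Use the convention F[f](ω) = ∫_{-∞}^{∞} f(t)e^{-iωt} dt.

F(ω) = \frac{5 \pi \left(27 \omega^{2} - 60 \left|{\omega}\right| + 16\right) e^{- \frac{9 \left|{\omega}\right|}{4}}}{96}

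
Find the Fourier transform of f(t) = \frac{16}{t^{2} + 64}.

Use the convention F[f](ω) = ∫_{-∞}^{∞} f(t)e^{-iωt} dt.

F(ω) = 2 \pi e^{- 8 \left|{\omega}\right|}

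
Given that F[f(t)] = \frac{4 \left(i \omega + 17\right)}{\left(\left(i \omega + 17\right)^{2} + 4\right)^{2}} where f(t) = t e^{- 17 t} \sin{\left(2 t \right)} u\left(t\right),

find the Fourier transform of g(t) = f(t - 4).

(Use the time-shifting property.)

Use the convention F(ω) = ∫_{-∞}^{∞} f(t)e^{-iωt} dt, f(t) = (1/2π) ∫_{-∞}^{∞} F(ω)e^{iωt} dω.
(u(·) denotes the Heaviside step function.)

F[g](ω) = \frac{4 \left(i \omega + 17\right) e^{- 4 i \omega}}{\left(\left(i \omega + 17\right)^{2} + 4\right)^{2}}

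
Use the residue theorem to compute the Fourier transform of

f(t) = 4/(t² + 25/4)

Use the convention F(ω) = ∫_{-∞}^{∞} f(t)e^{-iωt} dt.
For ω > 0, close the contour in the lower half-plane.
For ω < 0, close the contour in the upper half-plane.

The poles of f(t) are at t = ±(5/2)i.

Let g(z) = f(z)e^{-iωz}; for large |z| the factor e^{-iωz} decays in the lower half-plane when ω > 0 and in the upper half-plane when ω < 0.

Case ω > 0 (lower half-plane, clockwise contour ⇒ F(ω) = -2πi·ΣRes):
  Res_{z = - \frac{5 i}{2}} g(z) = \frac{4 i e^{- \frac{5 \omega}{2}}}{5}
  F(ω) = -2πi·ΣRes = \frac{8 \pi e^{- \frac{5 \omega}{2}}}{5}

Case ω < 0 (upper half-plane, counterclockwise contour ⇒ F(ω) = +2πi·ΣRes):
  Res_{z = \frac{5 i}{2}} g(z) = - \frac{4 i e^{\frac{5 \omega}{2}}}{5}
  F(ω) = 2πi·ΣRes = \frac{8 \pi e^{\frac{5 \omega}{2}}}{5}

Both cases combine into a single formula in |ω|:

F(ω) = \frac{8 \pi e^{- \frac{5 \left|{\omega}\right|}{2}}}{5}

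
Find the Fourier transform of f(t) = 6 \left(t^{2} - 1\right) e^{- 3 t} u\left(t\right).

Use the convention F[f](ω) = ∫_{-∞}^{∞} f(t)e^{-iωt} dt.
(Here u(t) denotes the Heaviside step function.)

F(ω) = \frac{6 \left(2 i \omega - \left(i \omega + 3\right)^{3} + 6\right)}{\left(i \omega + 3\right)^{4}}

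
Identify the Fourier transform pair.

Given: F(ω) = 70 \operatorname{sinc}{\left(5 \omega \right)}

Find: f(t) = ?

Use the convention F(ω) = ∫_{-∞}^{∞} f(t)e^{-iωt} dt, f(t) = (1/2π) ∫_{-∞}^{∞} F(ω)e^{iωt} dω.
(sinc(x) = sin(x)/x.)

f(t) = 7 \left(\begin{cases} 1 & \text{for}\: \left|{t}\right| < 5 \\0 & \text{otherwise} \end{cases}\right)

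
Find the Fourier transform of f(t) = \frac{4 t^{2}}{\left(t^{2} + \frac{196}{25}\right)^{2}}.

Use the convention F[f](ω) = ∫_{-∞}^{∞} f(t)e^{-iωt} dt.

F(ω) = \frac{\pi \left(5 - 14 \left|{\omega}\right|\right) e^{- \frac{14 \left|{\omega}\right|}{5}}}{7}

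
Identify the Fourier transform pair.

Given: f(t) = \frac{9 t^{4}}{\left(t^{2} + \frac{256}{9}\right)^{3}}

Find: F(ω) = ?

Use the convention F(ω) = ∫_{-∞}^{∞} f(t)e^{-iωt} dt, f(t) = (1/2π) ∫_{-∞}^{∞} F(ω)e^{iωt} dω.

F(ω) = \frac{3 \pi \left(256 \omega^{2} - 240 \left|{\omega}\right| + 27\right) e^{- \frac{16 \left|{\omega}\right|}{3}}}{128}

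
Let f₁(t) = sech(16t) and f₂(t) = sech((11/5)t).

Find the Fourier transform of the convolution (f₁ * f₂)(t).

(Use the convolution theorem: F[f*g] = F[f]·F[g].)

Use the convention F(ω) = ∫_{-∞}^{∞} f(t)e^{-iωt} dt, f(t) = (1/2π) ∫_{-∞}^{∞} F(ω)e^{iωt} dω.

F[f₁*f₂](ω) = \frac{5 \pi^{2}}{176 \cosh{\left(\frac{\pi \omega}{32} \right)} \cosh{\left(\frac{5 \pi \omega}{22} \right)}}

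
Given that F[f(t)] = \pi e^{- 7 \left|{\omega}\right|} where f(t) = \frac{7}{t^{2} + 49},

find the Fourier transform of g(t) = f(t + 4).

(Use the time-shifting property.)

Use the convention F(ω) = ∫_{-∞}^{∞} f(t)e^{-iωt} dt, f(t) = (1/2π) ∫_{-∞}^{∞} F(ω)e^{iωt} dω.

F[g](ω) = \pi e^{4 i \omega - 7 \left|{\omega}\right|}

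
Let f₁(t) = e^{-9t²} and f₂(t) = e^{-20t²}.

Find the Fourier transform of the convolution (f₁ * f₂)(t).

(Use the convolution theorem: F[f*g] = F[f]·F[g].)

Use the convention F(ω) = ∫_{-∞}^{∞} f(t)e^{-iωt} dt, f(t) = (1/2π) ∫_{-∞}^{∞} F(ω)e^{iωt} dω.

F[f₁*f₂](ω) = \frac{\sqrt{5} \pi e^{- \frac{29 \omega^{2}}{720}}}{30}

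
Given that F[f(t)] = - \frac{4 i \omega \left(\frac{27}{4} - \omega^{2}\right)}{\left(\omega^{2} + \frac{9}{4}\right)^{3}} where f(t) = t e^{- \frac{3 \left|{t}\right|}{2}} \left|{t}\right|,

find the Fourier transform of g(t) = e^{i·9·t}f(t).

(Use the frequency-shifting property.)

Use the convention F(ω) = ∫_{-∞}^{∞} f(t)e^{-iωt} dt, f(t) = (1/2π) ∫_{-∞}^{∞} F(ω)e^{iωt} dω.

F[g](ω) = \frac{64 i \left(\omega - 9\right) \left(4 \left(\omega - 9\right)^{2} - 27\right)}{\left(4 \left(\omega - 9\right)^{2} + 9\right)^{3}}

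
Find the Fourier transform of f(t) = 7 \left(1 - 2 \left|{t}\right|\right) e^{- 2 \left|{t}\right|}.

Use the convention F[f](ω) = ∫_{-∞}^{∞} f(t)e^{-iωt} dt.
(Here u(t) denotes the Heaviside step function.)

F(ω) = \frac{56 \omega^{2}}{\left(\omega^{2} + 4\right)^{2}}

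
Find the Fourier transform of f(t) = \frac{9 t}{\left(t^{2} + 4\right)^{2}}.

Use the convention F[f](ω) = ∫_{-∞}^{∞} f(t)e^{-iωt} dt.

F(ω) = - \frac{9 i \pi \omega e^{- 2 \left|{\omega}\right|}}{4}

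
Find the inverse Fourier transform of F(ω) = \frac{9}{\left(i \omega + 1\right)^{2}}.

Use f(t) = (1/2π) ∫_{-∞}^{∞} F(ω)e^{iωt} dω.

f(t) = 9 t e^{- t} u\left(t\right)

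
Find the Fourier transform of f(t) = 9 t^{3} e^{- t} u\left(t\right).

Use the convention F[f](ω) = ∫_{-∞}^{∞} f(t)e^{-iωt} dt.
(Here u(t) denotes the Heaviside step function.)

F(ω) = \frac{54}{\left(i \omega + 1\right)^{4}}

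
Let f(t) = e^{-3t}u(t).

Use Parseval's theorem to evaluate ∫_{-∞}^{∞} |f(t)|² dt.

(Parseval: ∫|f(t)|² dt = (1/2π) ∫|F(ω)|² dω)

∫|f(t)|² dt = \frac{1}{6}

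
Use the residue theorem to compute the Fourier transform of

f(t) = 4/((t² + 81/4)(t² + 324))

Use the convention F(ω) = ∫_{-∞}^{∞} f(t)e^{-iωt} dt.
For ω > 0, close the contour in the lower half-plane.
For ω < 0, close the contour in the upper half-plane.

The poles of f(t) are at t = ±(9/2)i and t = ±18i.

Let g(z) = f(z)e^{-iωz}; for large |z| the factor e^{-iωz} decays in the lower half-plane when ω > 0 and in the upper half-plane when ω < 0.

Case ω > 0 (lower half-plane, clockwise contour ⇒ F(ω) = -2πi·ΣRes):
  Res_{z = - \frac{9 i}{2}} g(z) = \frac{16 i e^{- \frac{9 \omega}{2}}}{10935}
  Res_{z = - 18 i} g(z) = - \frac{4 i e^{- 18 \omega}}{10935}
  F(ω) = -2πi·ΣRes = - \frac{8 \pi e^{- 18 \omega}}{10935} + \frac{32 \pi e^{- \frac{9 \omega}{2}}}{10935}

Case ω < 0 (upper half-plane, counterclockwise contour ⇒ F(ω) = +2πi·ΣRes):
  Res_{z = \frac{9 i}{2}} g(z) = - \frac{16 i e^{\frac{9 \omega}{2}}}{10935}
  Res_{z = 18 i} g(z) = \frac{4 i e^{18 \omega}}{10935}
  F(ω) = 2πi·ΣRes = \frac{8 \pi \left(4 e^{\frac{9 \omega}{2}} - e^{18 \omega}\right)}{10935}

Both cases combine into a single formula in |ω|:

F(ω) = - \frac{8 \pi e^{- 18 \left|{\omega}\right|}}{10935} + \frac{32 \pi e^{- \frac{9 \left|{\omega}\right|}{2}}}{10935}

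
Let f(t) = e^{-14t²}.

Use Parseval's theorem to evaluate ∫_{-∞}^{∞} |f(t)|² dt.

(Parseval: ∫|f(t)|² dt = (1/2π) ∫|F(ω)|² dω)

∫|f(t)|² dt = \frac{\sqrt{7} \sqrt{\pi}}{14}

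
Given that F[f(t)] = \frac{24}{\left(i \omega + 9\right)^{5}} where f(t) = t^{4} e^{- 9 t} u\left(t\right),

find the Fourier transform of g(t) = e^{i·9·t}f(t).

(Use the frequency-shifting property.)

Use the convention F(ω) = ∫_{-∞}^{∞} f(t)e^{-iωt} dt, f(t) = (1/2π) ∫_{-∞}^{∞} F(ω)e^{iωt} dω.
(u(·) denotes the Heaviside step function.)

F[g](ω) = \frac{24}{\left(i \left(\omega - 9\right) + 9\right)^{5}}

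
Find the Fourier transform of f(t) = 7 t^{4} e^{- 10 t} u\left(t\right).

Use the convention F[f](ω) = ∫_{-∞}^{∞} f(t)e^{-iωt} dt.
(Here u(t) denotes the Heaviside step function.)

F(ω) = \frac{168}{\left(i \omega + 10\right)^{5}}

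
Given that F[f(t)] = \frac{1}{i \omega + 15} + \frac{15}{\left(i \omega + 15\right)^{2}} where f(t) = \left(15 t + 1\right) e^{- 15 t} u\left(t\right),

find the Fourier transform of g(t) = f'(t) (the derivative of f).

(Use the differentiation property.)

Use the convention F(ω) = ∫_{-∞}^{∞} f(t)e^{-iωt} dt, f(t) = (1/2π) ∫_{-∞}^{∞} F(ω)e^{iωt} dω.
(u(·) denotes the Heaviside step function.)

F[g](ω) = \frac{\omega \left(\omega - 30 i\right)}{\omega^{2} - 30 i \omega - 225}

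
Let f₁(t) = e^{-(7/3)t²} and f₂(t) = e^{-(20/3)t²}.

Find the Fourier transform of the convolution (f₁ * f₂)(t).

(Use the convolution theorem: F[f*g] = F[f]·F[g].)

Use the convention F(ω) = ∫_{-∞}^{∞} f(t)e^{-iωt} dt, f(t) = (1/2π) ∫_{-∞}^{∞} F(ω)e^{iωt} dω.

F[f₁*f₂](ω) = \frac{3 \sqrt{35} \pi e^{- \frac{81 \omega^{2}}{560}}}{70}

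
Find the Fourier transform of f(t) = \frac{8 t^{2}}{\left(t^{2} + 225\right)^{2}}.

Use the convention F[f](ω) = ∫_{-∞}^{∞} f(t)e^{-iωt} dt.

F(ω) = \frac{4 \pi \left(1 - 15 \left|{\omega}\right|\right) e^{- 15 \left|{\omega}\right|}}{15}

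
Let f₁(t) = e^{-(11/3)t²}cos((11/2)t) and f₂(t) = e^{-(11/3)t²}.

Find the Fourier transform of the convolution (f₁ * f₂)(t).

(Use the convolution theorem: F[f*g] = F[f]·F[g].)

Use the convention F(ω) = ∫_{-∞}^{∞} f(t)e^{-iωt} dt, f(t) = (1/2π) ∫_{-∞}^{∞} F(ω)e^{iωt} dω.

F[f₁*f₂](ω) = \frac{3 \pi \left(e^{\frac{3 \omega}{2}} + 1\right) e^{- \frac{3 \omega^{2}}{22} - \frac{3 \omega}{4} - \frac{33}{16}}}{22}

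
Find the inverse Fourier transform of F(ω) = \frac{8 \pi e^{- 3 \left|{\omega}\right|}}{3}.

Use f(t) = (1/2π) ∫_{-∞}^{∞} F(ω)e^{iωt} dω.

f(t) = \frac{8}{t^{2} + 9}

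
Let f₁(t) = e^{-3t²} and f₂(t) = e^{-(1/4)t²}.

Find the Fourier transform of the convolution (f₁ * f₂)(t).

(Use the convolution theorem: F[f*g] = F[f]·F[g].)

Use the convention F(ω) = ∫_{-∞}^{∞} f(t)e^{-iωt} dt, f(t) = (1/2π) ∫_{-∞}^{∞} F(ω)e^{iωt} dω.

F[f₁*f₂](ω) = \frac{2 \sqrt{3} \pi e^{- \frac{13 \omega^{2}}{12}}}{3}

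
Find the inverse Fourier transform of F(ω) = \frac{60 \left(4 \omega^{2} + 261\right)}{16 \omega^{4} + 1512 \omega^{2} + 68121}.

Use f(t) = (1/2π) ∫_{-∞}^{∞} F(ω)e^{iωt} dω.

f(t) = e^{- \frac{15 \left|{t}\right|}{2}} \cos{\left(3 \left|{t}\right| \right)}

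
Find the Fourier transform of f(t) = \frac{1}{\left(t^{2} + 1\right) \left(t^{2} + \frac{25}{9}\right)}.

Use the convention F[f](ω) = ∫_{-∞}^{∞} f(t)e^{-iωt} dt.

F(ω) = \frac{9 \pi e^{- \left|{\omega}\right|}}{16} - \frac{27 \pi e^{- \frac{5 \left|{\omega}\right|}{3}}}{80}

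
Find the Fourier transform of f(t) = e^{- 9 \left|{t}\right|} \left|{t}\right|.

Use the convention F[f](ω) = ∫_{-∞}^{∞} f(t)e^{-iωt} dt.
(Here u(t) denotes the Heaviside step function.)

F(ω) = \frac{2 \left(81 - \omega^{2}\right)}{\left(\omega^{2} + 81\right)^{2}}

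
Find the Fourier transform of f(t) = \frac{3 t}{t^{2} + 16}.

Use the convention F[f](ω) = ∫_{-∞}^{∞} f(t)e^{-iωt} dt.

F(ω) = - 3 i \pi e^{- 4 \left|{\omega}\right|} \operatorname{sign}{\left(\omega \right)}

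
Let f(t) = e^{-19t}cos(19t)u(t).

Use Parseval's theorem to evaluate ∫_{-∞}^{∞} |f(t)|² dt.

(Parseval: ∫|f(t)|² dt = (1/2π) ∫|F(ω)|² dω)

∫|f(t)|² dt = \frac{3}{152}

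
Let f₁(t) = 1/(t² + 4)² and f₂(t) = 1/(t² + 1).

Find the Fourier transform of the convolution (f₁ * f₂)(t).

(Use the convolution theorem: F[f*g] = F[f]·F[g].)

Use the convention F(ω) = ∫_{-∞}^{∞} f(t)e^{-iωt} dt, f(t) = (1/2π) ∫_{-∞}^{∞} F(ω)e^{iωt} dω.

F[f₁*f₂](ω) = \frac{\pi^{2} \left(2 \left|{\omega}\right| + 1\right) e^{- 3 \left|{\omega}\right|}}{16}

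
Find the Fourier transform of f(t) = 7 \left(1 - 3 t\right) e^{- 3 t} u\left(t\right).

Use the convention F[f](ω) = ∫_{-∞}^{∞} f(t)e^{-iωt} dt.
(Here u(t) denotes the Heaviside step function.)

F(ω) = \frac{7 i \omega}{- \omega^{2} + 6 i \omega + 9}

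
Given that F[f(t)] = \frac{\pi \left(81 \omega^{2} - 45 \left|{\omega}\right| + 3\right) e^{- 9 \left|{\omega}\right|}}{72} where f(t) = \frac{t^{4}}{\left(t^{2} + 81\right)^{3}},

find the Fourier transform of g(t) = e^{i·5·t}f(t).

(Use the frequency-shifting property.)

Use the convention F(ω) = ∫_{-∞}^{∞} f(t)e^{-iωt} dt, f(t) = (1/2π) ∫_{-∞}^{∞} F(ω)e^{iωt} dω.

F[g](ω) = \frac{\pi \left(27 \left(\omega - 5\right)^{2} - 15 \left|{\omega - 5}\right| + 1\right) e^{- 9 \left|{\omega - 5}\right|}}{24}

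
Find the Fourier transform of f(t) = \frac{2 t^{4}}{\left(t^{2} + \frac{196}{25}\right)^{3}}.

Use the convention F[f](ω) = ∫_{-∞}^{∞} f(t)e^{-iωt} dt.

F(ω) = \frac{\pi \left(196 \omega^{2} - 350 \left|{\omega}\right| + 75\right) e^{- \frac{14 \left|{\omega}\right|}{5}}}{280}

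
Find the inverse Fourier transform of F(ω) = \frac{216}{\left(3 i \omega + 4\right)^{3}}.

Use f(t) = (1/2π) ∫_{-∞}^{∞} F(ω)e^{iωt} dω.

f(t) = 4 t^{2} e^{- \frac{4 t}{3}} u\left(t\right)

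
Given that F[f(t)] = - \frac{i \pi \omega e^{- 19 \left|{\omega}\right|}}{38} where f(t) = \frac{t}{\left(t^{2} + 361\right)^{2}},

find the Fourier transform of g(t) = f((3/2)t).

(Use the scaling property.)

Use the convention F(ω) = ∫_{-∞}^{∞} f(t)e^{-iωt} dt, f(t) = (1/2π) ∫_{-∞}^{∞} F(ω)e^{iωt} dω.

F[g](ω) = - \frac{2 i \pi \omega e^{- \frac{38 \left|{\omega}\right|}{3}}}{171}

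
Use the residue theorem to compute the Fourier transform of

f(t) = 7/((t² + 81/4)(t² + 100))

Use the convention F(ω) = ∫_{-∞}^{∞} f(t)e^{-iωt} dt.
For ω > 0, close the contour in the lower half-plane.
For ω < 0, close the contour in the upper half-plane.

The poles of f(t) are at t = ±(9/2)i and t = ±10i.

Let g(z) = f(z)e^{-iωz}; for large |z| the factor e^{-iωz} decays in the lower half-plane when ω > 0 and in the upper half-plane when ω < 0.

Case ω > 0 (lower half-plane, clockwise contour ⇒ F(ω) = -2πi·ΣRes):
  Res_{z = - \frac{9 i}{2}} g(z) = \frac{28 i e^{- \frac{9 \omega}{2}}}{2871}
  Res_{z = - 10 i} g(z) = - \frac{7 i e^{- 10 \omega}}{1595}
  F(ω) = -2πi·ΣRes = - \frac{14 \pi e^{- 10 \omega}}{1595} + \frac{56 \pi e^{- \frac{9 \omega}{2}}}{2871}

Case ω < 0 (upper half-plane, counterclockwise contour ⇒ F(ω) = +2πi·ΣRes):
  Res_{z = \frac{9 i}{2}} g(z) = - \frac{28 i e^{\frac{9 \omega}{2}}}{2871}
  Res_{z = 10 i} g(z) = \frac{7 i e^{10 \omega}}{1595}
  F(ω) = 2πi·ΣRes = \frac{14 \pi \left(20 e^{\frac{9 \omega}{2}} - 9 e^{10 \omega}\right)}{14355}

Both cases combine into a single formula in |ω|:

F(ω) = - \frac{14 \pi e^{- 10 \left|{\omega}\right|}}{1595} + \frac{56 \pi e^{- \frac{9 \left|{\omega}\right|}{2}}}{2871}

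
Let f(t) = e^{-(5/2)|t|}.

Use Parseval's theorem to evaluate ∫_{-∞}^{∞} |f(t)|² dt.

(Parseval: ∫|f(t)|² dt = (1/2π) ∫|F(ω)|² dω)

∫|f(t)|² dt = \frac{2}{5}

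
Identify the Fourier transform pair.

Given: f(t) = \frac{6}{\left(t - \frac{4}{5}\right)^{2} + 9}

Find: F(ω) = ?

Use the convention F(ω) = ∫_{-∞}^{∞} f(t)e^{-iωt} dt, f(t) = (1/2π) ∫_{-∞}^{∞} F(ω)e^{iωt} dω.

F(ω) = 2 \pi e^{- \frac{4 i \omega}{5} - 3 \left|{\omega}\right|}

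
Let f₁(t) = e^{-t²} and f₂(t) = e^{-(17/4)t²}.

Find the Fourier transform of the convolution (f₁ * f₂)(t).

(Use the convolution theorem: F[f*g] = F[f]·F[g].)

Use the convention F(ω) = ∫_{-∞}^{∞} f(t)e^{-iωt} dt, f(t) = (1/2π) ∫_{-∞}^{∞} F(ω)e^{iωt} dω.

F[f₁*f₂](ω) = \frac{2 \sqrt{17} \pi e^{- \frac{21 \omega^{2}}{68}}}{17}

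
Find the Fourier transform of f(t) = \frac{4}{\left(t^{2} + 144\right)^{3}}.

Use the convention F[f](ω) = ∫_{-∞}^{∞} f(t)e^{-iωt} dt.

F(ω) = \frac{\pi \left(48 \omega^{2} + 12 \left|{\omega}\right| + 1\right) e^{- 12 \left|{\omega}\right|}}{165888}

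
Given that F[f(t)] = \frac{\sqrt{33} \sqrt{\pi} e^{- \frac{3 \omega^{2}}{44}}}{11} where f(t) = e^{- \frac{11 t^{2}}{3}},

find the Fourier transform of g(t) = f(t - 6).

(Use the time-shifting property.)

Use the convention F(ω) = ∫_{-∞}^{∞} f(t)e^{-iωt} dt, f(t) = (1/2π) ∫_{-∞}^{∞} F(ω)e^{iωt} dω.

F[g](ω) = \frac{\sqrt{33} \sqrt{\pi} e^{- \frac{3 \omega \left(\omega + 88 i\right)}{44}}}{11}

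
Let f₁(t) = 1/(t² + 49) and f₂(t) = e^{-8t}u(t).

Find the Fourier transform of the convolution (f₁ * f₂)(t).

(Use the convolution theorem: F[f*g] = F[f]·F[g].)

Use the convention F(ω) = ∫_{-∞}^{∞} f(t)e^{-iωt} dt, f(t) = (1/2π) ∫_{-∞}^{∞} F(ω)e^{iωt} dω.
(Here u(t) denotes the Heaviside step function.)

F[f₁*f₂](ω) = \frac{\pi e^{- 7 \left|{\omega}\right|}}{7 \left(i \omega + 8\right)}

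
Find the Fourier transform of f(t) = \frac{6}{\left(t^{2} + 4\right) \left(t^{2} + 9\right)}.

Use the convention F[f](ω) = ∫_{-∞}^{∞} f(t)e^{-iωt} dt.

F(ω) = \frac{\pi \left(3 e^{\left|{\omega}\right|} - 2\right) e^{- 3 \left|{\omega}\right|}}{5}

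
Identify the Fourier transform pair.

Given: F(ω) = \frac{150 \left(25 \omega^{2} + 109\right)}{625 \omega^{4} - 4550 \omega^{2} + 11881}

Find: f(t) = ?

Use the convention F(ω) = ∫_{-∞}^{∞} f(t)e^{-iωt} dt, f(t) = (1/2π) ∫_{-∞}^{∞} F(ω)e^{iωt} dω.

f(t) = 5 e^{- \frac{3 \left|{t}\right|}{5}} \cos{\left(2 \left|{t}\right| \right)}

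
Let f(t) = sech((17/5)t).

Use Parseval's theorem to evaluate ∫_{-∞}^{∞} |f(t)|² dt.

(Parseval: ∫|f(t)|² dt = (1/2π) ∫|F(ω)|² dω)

∫|f(t)|² dt = \frac{10}{17}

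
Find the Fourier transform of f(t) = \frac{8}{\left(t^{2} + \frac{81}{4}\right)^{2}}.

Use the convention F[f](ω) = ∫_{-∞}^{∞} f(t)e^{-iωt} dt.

F(ω) = \frac{16 \pi \left(9 \left|{\omega}\right| + 2\right) e^{- \frac{9 \left|{\omega}\right|}{2}}}{729}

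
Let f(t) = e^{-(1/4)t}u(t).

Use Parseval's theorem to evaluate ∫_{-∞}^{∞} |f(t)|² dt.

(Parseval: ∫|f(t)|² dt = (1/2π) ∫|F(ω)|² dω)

∫|f(t)|² dt = 2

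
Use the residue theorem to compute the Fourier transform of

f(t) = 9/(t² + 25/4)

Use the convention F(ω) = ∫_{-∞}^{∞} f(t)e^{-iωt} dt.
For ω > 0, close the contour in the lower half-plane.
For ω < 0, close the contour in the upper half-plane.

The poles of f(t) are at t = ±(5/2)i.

Let g(z) = f(z)e^{-iωz}; for large |z| the factor e^{-iωz} decays in the lower half-plane when ω > 0 and in the upper half-plane when ω < 0.

Case ω > 0 (lower half-plane, clockwise contour ⇒ F(ω) = -2πi·ΣRes):
  Res_{z = - \frac{5 i}{2}} g(z) = \frac{9 i e^{- \frac{5 \omega}{2}}}{5}
  F(ω) = -2πi·ΣRes = \frac{18 \pi e^{- \frac{5 \omega}{2}}}{5}

Case ω < 0 (upper half-plane, counterclockwise contour ⇒ F(ω) = +2πi·ΣRes):
  Res_{z = \frac{5 i}{2}} g(z) = - \frac{9 i e^{\frac{5 \omega}{2}}}{5}
  F(ω) = 2πi·ΣRes = \frac{18 \pi e^{\frac{5 \omega}{2}}}{5}

Both cases combine into a single formula in |ω|:

F(ω) = \frac{18 \pi e^{- \frac{5 \left|{\omega}\right|}{2}}}{5}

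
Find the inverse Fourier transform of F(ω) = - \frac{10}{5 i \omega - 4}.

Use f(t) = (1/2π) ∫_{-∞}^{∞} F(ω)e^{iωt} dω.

f(t) = 2 e^{\frac{4 t}{5}} u\left(- t\right)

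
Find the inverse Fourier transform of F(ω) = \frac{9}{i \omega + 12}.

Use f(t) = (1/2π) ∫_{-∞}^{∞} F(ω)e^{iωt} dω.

f(t) = 9 e^{- 12 t} u\left(t\right)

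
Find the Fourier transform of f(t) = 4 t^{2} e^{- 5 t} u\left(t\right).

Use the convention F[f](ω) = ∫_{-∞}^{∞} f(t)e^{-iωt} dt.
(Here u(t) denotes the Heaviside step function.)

F(ω) = \frac{8}{\left(i \omega + 5\right)^{3}}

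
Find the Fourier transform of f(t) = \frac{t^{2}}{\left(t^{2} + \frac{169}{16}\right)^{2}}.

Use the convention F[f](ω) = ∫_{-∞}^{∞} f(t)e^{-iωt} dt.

F(ω) = \frac{\pi \left(4 - 13 \left|{\omega}\right|\right) e^{- \frac{13 \left|{\omega}\right|}{4}}}{26}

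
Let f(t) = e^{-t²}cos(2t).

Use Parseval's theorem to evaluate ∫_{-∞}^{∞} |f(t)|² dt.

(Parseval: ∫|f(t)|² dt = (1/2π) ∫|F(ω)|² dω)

∫|f(t)|² dt = \frac{\sqrt{2} \sqrt{\pi} \left(1 + e^{2}\right)}{4 e^{2}}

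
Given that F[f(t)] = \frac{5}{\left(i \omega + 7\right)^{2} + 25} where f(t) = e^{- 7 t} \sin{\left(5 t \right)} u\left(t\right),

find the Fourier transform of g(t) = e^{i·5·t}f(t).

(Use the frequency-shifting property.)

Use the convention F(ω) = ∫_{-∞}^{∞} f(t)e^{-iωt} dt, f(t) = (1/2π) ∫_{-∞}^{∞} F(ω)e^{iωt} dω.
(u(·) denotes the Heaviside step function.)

F[g](ω) = \frac{5}{\left(i \left(\omega - 5\right) + 7\right)^{2} + 25}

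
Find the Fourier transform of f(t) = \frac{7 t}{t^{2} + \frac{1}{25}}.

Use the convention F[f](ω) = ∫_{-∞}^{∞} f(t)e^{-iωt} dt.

F(ω) = - 7 i \pi e^{- \frac{\left|{\omega}\right|}{5}} \operatorname{sign}{\left(\omega \right)}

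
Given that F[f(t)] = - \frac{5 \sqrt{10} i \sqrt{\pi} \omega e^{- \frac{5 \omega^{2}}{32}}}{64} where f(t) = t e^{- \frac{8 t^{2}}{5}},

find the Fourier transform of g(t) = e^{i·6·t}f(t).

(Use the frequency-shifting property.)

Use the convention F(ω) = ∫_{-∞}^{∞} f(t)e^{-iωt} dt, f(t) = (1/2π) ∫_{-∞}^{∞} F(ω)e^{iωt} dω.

F[g](ω) = \frac{5 \sqrt{10} i \sqrt{\pi} \left(6 - \omega\right) e^{- \frac{5 \left(\omega - 6\right)^{2}}{32}}}{64}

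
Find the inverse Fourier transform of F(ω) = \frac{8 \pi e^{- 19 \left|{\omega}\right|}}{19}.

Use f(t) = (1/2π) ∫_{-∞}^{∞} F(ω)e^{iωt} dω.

f(t) = \frac{8}{t^{2} + 361}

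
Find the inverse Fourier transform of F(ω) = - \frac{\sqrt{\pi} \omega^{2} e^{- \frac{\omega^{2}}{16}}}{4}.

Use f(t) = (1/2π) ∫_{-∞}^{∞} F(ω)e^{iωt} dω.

f(t) = 2 \left(16 t^{2} - 2\right) e^{- 4 t^{2}}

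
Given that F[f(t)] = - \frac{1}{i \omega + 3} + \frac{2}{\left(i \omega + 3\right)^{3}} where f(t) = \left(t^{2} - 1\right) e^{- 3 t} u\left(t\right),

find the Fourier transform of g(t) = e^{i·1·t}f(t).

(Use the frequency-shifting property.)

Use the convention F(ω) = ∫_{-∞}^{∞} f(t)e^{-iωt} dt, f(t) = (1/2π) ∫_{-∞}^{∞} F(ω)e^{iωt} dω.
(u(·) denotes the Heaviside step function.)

F[g](ω) = \frac{2 i \left(\omega - 1\right) - \left(i \left(\omega - 1\right) + 3\right)^{3} + 6}{\left(i \left(\omega - 1\right) + 3\right)^{4}}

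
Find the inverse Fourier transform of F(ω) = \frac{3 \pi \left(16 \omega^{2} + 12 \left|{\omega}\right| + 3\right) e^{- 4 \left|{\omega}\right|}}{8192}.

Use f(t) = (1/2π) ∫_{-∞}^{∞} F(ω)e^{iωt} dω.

f(t) = \frac{3}{\left(t^{2} + 16\right)^{3}}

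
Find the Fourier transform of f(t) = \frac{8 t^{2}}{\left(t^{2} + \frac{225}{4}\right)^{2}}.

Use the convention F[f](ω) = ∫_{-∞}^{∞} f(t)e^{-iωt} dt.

F(ω) = \frac{4 \pi \left(2 - 15 \left|{\omega}\right|\right) e^{- \frac{15 \left|{\omega}\right|}{2}}}{15}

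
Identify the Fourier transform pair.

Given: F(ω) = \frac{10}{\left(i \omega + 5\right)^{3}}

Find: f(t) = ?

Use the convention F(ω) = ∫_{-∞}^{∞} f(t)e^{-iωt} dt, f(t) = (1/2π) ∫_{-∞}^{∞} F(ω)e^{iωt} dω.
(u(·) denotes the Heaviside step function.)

f(t) = 5 t^{2} e^{- 5 t} u\left(t\right)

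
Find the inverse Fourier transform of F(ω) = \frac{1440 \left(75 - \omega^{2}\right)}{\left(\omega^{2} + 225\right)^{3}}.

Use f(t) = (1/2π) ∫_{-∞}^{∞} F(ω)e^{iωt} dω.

f(t) = 8 t^{2} e^{- 15 \left|{t}\right|}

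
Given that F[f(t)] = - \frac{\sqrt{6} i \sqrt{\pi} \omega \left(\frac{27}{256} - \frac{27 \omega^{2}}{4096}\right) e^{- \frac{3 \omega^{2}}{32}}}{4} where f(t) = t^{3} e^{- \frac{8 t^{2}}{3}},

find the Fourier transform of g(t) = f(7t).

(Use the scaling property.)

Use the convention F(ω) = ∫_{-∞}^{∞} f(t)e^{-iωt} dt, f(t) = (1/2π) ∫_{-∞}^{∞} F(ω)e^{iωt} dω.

F[g](ω) = \frac{27 \sqrt{6} i \sqrt{\pi} \omega \left(\omega^{2} - 784\right) e^{- \frac{3 \omega^{2}}{1568}}}{39337984}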